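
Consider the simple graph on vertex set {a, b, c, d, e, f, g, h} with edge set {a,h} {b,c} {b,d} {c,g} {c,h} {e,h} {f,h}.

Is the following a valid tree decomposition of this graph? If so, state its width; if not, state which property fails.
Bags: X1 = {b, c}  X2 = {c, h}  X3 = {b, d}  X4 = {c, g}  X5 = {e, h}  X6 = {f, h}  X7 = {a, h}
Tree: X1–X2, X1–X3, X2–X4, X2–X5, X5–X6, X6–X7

Yes; width 1.

Vertex coverage: the bags together contain {a, b, c, d, e, f, g, h}, the full vertex set. Edge coverage: each edge of G has both endpoints in at least one bag. Running intersection: for every vertex, the bags containing it form a connected subtree. All three properties hold, so this is a valid tree decomposition of width max|bag| − 1 = 1, and hence tw(G) ≤ 1.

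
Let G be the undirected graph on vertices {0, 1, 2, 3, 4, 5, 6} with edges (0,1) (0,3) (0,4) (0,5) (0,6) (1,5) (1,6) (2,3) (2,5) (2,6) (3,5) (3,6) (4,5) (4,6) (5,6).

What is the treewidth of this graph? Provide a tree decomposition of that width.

The largest bag has 4 vertices, giving width 3; this decomposition certifies tw(G) ≤ 3. Conversely, {0, 1, 5, 6} is a clique of size 4, and the vertices of any clique must share a bag in every tree decomposition; so some bag has ≥ 4 vertices and tw(G) ≥ 3. The upper and lower bounds meet at 3, so that is the treewidth.

Treewidth 3.
One such decomposition:
Bags: B1 = {0, 3, 5, 6}  B2 = {0, 1, 5, 6}  B3 = {0, 4, 5, 6}  B4 = {2, 3, 5, 6}
Tree: B1–B2, B1–B3, B1–B4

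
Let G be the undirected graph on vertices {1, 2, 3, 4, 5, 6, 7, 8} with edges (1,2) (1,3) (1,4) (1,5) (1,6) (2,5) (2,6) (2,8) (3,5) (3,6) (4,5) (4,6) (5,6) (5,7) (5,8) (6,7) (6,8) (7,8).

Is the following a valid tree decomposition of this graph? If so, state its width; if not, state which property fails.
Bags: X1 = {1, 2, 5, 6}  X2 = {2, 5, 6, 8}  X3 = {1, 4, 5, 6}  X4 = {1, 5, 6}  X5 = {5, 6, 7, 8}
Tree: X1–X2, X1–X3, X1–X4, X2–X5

A tree decomposition must satisfy three properties: every vertex lies in some bag; for every edge, both endpoints lie together in some bag; and for every vertex, the bags containing it form a connected subtree. Here vertex 3 appears in no bag, so the decomposition is invalid.

No — vertex 3 appears in no bag.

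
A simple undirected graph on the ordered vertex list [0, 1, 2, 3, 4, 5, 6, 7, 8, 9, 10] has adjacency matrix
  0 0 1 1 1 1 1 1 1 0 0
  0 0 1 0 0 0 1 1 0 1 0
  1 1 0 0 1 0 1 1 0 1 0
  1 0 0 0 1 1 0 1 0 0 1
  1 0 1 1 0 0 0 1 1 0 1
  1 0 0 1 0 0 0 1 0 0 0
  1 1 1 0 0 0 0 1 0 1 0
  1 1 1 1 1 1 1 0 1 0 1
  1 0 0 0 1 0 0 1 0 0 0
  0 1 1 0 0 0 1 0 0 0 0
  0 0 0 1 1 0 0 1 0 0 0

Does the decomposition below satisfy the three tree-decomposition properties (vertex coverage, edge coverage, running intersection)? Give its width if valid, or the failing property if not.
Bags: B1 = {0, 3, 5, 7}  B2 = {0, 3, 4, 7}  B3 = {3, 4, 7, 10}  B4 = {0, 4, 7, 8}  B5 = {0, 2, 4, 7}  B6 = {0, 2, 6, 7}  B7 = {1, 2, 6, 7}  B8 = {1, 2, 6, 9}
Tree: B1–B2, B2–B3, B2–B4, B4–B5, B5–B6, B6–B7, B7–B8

Yes; width 3.

Vertex coverage: the bags together contain {0, 1, 2, 3, 4, 5, 6, 7, 8, 9, 10}, the full vertex set. Edge coverage: each edge of G has both endpoints in at least one bag. Running intersection: for every vertex, the bags containing it form a connected subtree. All three properties hold, so this is a valid tree decomposition of width max|bag| − 1 = 3, and hence tw(G) ≤ 3.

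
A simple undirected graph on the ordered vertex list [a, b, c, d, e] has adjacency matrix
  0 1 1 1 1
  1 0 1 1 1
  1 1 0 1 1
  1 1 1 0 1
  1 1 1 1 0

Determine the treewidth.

4

A width-4 tree decomposition is:
Bags: B1 = {a, b, c, d, e}
Tree: (single bag)
A single bag containing all 5 vertices is trivially a valid decomposition of width 4. Conversely, {a, b, c, d, e} is a clique of size 5, and the vertices of any clique must share a bag in every tree decomposition; so some bag has ≥ 5 vertices and tw(G) ≥ 4. Combining the bounds, tw(G) = 4.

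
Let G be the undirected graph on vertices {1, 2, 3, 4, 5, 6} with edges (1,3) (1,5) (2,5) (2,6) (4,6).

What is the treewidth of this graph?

A width-1 tree decomposition is:
Bags: B1 = {4, 6}  B2 = {2, 6}  B3 = {2, 5}  B4 = {1, 5}  B5 = {1, 3}
Tree: B1–B2, B2–B3, B3–B4, B4–B5
Every bag has size at most 2, so the width is 2 − 1 = 1 and tw(G) ≤ 1. Any graph with an edge has treewidth ≥ 1, and G has the edge 4–6. Hence tw(G) = 1 exactly.

1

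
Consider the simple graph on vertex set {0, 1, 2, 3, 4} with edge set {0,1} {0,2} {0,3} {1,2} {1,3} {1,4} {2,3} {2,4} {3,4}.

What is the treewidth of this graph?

3

A width-3 tree decomposition is:
Bags: B1 = {1, 2, 3, 4}  B2 = {0, 1, 2, 3}
Tree: B1–B2
Every bag has size at most 4, so the width is 4 − 1 = 3 and tw(G) ≤ 3. Conversely, {0, 1, 2, 3} is a clique of size 4, and the vertices of any clique must share a bag in every tree decomposition; so some bag has ≥ 4 vertices and tw(G) ≥ 3. Hence tw(G) = 3 exactly.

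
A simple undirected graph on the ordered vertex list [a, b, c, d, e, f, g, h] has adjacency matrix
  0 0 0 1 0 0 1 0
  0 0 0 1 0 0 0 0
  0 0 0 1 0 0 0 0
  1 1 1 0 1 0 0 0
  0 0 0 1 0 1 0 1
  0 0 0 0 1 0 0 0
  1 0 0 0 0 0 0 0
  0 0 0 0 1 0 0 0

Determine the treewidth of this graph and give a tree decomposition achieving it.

Treewidth 1.
Bags: B1 = {a, d}  B2 = {b, d}  B3 = {d, e}  B4 = {e, h}  B5 = {c, d}  B6 = {e, f}  B7 = {a, g}
Tree: B1–B2, B1–B3, B3–B4, B3–B5, B3–B6, B1–B7

Every bag has size at most 2, so the width is 2 − 1 = 1 and tw(G) ≤ 1. Since G has at least one edge (e.g. a–d), it is not an edgeless graph, so tw(G) ≥ 1. Therefore the treewidth is 1.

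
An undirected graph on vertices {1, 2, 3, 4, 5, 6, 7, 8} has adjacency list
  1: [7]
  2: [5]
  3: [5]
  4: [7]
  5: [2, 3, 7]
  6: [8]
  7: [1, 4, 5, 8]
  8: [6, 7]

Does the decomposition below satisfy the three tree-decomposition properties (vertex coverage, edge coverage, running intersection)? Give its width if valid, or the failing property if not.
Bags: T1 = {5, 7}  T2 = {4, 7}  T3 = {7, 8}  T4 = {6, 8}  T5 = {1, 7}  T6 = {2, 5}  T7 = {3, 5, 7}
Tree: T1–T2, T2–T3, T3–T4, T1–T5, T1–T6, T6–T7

No — bags containing vertex 7 are not connected in the tree.

A tree decomposition must satisfy three properties: every vertex lies in some bag; for every edge, both endpoints lie together in some bag; and for every vertex, the bags containing it form a connected subtree. Here bags containing vertex 7 are not connected in the tree, so the decomposition is invalid.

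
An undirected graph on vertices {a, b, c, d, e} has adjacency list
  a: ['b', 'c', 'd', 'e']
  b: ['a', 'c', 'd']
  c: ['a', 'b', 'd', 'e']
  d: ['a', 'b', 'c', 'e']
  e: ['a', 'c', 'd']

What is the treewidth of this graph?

A width-3 tree decomposition is:
Bags: B1 = {a, b, c, d}  B2 = {a, c, d, e}
Tree: B1–B2
Each bag holds 4 vertices, so the decomposition has width 3, which upper-bounds the treewidth. Conversely, {a, c, d, e} is a clique of size 4, and the vertices of any clique must share a bag in every tree decomposition; so some bag has ≥ 4 vertices and tw(G) ≥ 3. Therefore the treewidth is 3.

3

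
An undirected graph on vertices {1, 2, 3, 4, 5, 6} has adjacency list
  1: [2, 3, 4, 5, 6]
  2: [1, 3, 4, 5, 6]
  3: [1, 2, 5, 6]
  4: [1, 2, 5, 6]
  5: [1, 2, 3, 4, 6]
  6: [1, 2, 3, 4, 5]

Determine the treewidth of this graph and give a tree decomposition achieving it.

Treewidth 4.
Bags: B1 = {1, 2, 4, 5, 6}  B2 = {1, 2, 3, 5, 6}
Tree: B1–B2

Every bag has size at most 5, so the width is 5 − 1 = 4 and tw(G) ≤ 4. Conversely, {1, 2, 3, 5, 6} is a clique of size 5, and the vertices of any clique must share a bag in every tree decomposition; so some bag has ≥ 5 vertices and tw(G) ≥ 4. Hence tw(G) = 4 exactly.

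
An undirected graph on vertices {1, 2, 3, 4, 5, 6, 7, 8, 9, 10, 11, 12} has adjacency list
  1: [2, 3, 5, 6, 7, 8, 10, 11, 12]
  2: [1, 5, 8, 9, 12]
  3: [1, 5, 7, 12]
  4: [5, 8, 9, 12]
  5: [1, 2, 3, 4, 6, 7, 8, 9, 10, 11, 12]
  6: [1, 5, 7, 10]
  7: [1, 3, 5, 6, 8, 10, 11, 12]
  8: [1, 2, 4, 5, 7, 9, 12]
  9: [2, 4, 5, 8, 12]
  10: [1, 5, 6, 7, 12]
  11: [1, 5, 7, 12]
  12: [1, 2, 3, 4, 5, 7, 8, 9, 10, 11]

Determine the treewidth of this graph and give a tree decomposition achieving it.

Each bag holds 5 vertices, so the decomposition has width 4, which upper-bounds the treewidth. On the other hand G contains the 5-clique {1, 2, 5, 8, 12}. A clique must lie in a single bag of any decomposition, so no decomposition can have width below 4. Hence tw(G) = 4 exactly.

Treewidth 4.
One such decomposition:
Bags: B1 = {1, 5, 7, 11, 12}  B2 = {1, 5, 7, 8, 12}  B3 = {1, 3, 5, 7, 12}  B4 = {1, 5, 7, 10, 12}  B5 = {1, 2, 5, 8, 12}  B6 = {2, 5, 8, 9, 12}  B7 = {4, 5, 8, 9, 12}  B8 = {1, 5, 6, 7, 10}
Tree: B1–B2, B2–B3, B1–B4, B2–B5, B5–B6, B6–B7, B4–B8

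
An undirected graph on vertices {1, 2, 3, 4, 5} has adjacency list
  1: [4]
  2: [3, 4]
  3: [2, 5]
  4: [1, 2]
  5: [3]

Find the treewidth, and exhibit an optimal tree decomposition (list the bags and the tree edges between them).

Treewidth 1.
One optimal decomposition is:
Bags: B1 = {1, 4}  B2 = {2, 4}  B3 = {2, 3}  B4 = {3, 5}
Tree: B1–B2, B2–B3, B3–B4

Every bag has size at most 2, so the width is 2 − 1 = 1 and tw(G) ≤ 1. Any graph with an edge has treewidth ≥ 1, and G has the edge 1–4. Combining the bounds, tw(G) = 1.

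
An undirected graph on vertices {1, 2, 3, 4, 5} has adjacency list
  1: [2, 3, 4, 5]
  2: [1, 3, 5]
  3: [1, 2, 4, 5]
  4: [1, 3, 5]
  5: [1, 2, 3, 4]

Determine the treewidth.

A width-3 tree decomposition is:
Bags: B1 = {1, 3, 4, 5}  B2 = {1, 2, 3, 5}
Tree: B1–B2
The largest bag has 4 vertices, giving width 3; this decomposition certifies tw(G) ≤ 3. On the other hand G contains the 4-clique {1, 2, 3, 5}. A clique must lie in a single bag of any decomposition, so no decomposition can have width below 3. The upper and lower bounds meet at 3, so that is the treewidth.

3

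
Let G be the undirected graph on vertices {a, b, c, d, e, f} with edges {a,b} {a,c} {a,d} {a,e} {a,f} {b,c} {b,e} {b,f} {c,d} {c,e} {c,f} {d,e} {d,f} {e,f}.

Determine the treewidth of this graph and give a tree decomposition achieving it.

Treewidth 4.
One such decomposition:
Bags: B1 = {a, b, c, e, f}  B2 = {a, c, d, e, f}
Tree: B1–B2

The largest bag has 5 vertices, giving width 4; this decomposition certifies tw(G) ≤ 4. For the lower bound, the 5 vertices {a, c, d, e, f} are pairwise adjacent, and any tree decomposition puts a clique entirely inside one bag — forcing width ≥ 4. Combining the bounds, tw(G) = 4.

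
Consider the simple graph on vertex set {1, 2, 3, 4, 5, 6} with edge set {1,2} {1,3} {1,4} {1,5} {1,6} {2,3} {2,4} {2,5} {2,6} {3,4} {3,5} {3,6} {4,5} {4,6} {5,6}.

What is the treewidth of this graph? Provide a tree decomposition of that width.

Treewidth 5.
One such decomposition:
Bags: B1 = {1, 2, 3, 4, 5, 6}
Tree: (single bag)

With just one bag of size 6, the width is 6 − 1 = 5, so tw(G) ≤ 5. On the other hand G contains the 6-clique {1, 2, 3, 4, 5, 6}. A clique must lie in a single bag of any decomposition, so no decomposition can have width below 5. Therefore the treewidth is 5.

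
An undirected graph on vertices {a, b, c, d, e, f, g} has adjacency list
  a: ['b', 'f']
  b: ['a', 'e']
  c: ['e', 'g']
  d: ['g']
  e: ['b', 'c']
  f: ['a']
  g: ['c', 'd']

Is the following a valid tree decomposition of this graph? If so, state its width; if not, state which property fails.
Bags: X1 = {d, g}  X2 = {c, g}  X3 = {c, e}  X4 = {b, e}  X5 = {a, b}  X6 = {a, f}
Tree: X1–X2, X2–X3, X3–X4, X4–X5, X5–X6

Vertex coverage: the bags together contain {a, b, c, d, e, f, g}, the full vertex set. Edge coverage: each edge of G has both endpoints in at least one bag. Running intersection: for every vertex, the bags containing it form a connected subtree. All three properties hold, so this is a valid tree decomposition of width max|bag| − 1 = 1, and hence tw(G) ≤ 1.

Yes; width 1.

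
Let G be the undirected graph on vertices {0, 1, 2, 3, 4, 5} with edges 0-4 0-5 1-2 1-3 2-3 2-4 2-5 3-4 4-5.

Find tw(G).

A width-2 tree decomposition is:
Bags: B1 = {2, 4, 5}  B2 = {0, 4, 5}  B3 = {2, 3, 4}  B4 = {1, 2, 3}
Tree: B1–B2, B1–B3, B3–B4
The largest bag has 3 vertices, giving width 2; this decomposition certifies tw(G) ≤ 2. Conversely, {0, 4, 5} is a clique of size 3, and the vertices of any clique must share a bag in every tree decomposition; so some bag has ≥ 3 vertices and tw(G) ≥ 2. Hence tw(G) = 2 exactly.

2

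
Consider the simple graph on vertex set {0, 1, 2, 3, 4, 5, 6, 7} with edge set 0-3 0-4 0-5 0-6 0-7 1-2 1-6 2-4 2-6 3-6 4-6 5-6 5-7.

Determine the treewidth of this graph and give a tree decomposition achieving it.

Treewidth 2.
One optimal decomposition is:
Bags: B1 = {0, 5, 6}  B2 = {0, 4, 6}  B3 = {2, 4, 6}  B4 = {0, 3, 6}  B5 = {0, 5, 7}  B6 = {1, 2, 6}
Tree: B1–B2, B2–B3, B1–B4, B1–B5, B3–B6

Every bag has size at most 3, so the width is 3 − 1 = 2 and tw(G) ≤ 2. For the lower bound, the 3 vertices {0, 3, 6} are pairwise adjacent, and any tree decomposition puts a clique entirely inside one bag — forcing width ≥ 2. Therefore the treewidth is 2.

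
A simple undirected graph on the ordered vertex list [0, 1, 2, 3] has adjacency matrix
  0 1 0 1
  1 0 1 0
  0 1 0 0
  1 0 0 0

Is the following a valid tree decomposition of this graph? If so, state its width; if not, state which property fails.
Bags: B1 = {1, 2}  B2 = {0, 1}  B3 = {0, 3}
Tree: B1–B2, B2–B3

Checking the three conditions: (i) the bags cover all of {0, 1, 2, 3}; (ii) for each edge, some bag contains both endpoints; (iii) the bags containing any fixed vertex form a subtree. All hold, so the decomposition is valid with width 2 − 1 = 1.

Yes; width 1.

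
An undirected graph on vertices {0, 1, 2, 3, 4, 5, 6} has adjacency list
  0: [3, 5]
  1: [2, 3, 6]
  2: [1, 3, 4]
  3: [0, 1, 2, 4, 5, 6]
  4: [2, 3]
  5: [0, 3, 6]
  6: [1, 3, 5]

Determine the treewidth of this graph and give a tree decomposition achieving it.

The largest bag has 3 vertices, giving width 2; this decomposition certifies tw(G) ≤ 2. Conversely, {0, 3, 5} is a clique of size 3, and the vertices of any clique must share a bag in every tree decomposition; so some bag has ≥ 3 vertices and tw(G) ≥ 2. Hence tw(G) = 2 exactly.

Treewidth 2.
Bags: B1 = {1, 3, 6}  B2 = {1, 2, 3}  B3 = {3, 5, 6}  B4 = {2, 3, 4}  B5 = {0, 3, 5}
Tree: B1–B2, B1–B3, B2–B4, B3–B5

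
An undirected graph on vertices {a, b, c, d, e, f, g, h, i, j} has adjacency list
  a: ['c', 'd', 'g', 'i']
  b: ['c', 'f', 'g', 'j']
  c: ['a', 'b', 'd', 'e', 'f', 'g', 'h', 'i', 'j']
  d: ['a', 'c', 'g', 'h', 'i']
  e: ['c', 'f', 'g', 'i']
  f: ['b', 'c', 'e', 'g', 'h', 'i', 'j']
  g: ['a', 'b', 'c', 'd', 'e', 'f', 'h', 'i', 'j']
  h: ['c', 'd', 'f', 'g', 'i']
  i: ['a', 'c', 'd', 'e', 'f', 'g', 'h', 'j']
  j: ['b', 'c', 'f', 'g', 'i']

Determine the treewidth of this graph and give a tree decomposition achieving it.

Each bag holds 5 vertices, so the decomposition has width 4, which upper-bounds the treewidth. Conversely, {b, c, f, g, j} is a clique of size 5, and the vertices of any clique must share a bag in every tree decomposition; so some bag has ≥ 5 vertices and tw(G) ≥ 4. The upper and lower bounds meet at 4, so that is the treewidth.

Treewidth 4.
One such decomposition:
Bags: B1 = {c, d, g, h, i}  B2 = {c, f, g, h, i}  B3 = {a, c, d, g, i}  B4 = {c, f, g, i, j}  B5 = {b, c, f, g, j}  B6 = {c, e, f, g, i}
Tree: B1–B2, B1–B3, B2–B4, B4–B5, B2–B6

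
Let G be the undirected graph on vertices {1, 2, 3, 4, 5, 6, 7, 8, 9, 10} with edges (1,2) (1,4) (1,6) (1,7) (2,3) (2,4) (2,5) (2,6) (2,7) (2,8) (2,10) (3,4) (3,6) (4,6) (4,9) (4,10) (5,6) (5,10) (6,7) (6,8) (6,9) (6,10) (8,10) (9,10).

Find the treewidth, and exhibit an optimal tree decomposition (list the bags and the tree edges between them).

Each bag holds 4 vertices, so the decomposition has width 3, which upper-bounds the treewidth. On the other hand G contains the 4-clique {4, 6, 9, 10}. A clique must lie in a single bag of any decomposition, so no decomposition can have width below 3. Hence tw(G) = 3 exactly.

Treewidth 3.
Bags: B1 = {2, 4, 6, 10}  B2 = {2, 5, 6, 10}  B3 = {2, 3, 4, 6}  B4 = {4, 6, 9, 10}  B5 = {1, 2, 4, 6}  B6 = {2, 6, 8, 10}  B7 = {1, 2, 6, 7}
Tree: B1–B2, B1–B3, B1–B4, B1–B5, B1–B6, B5–B7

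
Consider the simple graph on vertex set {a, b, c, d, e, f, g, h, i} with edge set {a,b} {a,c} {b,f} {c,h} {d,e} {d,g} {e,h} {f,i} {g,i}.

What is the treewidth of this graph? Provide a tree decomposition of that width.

Treewidth 2.
One such decomposition:
Bags: B1 = {b, f, i}  B2 = {a, b, i}  B3 = {a, c, i}  B4 = {c, h, i}  B5 = {e, h, i}  B6 = {d, e, i}  B7 = {d, g, i}
Tree: B1–B2, B2–B3, B3–B4, B4–B5, B5–B6, B6–B7

The largest bag has 3 vertices, giving width 2; this decomposition certifies tw(G) ≤ 2. For the lower bound, G contains the cycle i–f–b–a–c–h–e–d–g–i, so G is not a forest; only forests have treewidth ≤ 1, hence tw(G) ≥ 2. Therefore the treewidth is 2.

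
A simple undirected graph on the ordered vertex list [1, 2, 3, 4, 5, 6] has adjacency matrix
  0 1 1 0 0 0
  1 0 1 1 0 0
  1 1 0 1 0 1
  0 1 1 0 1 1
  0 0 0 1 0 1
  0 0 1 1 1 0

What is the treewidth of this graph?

2

A width-2 tree decomposition is:
Bags: B1 = {1, 2, 3}  B2 = {2, 3, 4}  B3 = {3, 4, 6}  B4 = {4, 5, 6}
Tree: B1–B2, B2–B3, B3–B4
Each bag holds 3 vertices, so the decomposition has width 2, which upper-bounds the treewidth. Conversely, {1, 2, 3} is a clique of size 3, and the vertices of any clique must share a bag in every tree decomposition; so some bag has ≥ 3 vertices and tw(G) ≥ 2. Therefore the treewidth is 2.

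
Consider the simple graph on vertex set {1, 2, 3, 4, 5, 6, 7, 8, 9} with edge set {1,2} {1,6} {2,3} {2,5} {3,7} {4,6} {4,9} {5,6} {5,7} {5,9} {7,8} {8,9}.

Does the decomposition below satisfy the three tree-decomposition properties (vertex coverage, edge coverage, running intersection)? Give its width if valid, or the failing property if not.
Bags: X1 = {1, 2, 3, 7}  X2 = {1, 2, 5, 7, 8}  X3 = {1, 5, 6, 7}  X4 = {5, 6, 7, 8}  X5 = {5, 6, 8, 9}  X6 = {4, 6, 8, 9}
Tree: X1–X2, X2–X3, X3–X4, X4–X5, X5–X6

No — bags containing vertex 8 are not connected in the tree.

A tree decomposition must satisfy three properties: every vertex lies in some bag; for every edge, both endpoints lie together in some bag; and for every vertex, the bags containing it form a connected subtree. Here bags containing vertex 8 are not connected in the tree, so the decomposition is invalid.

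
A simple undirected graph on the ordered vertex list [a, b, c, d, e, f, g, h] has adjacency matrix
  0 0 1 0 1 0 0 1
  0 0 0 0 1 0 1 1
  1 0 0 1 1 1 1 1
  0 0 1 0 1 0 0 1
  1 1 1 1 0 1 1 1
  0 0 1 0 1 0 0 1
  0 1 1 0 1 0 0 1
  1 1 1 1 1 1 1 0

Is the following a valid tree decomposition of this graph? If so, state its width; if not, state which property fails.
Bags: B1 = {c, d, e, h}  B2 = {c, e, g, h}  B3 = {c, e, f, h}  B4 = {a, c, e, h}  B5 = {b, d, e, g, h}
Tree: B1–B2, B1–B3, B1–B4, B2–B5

A tree decomposition must satisfy three properties: every vertex lies in some bag; for every edge, both endpoints lie together in some bag; and for every vertex, the bags containing it form a connected subtree. Here bags containing vertex d are not connected in the tree, so the decomposition is invalid.

No — bags containing vertex d are not connected in the tree.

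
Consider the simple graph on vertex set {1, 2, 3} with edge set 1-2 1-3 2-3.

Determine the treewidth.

2

A width-2 tree decomposition is:
Bags: B1 = {1, 2, 3}
Tree: (single bag)
With just one bag of size 3, the width is 3 − 1 = 2, so tw(G) ≤ 2. On the other hand G contains the 3-clique {1, 2, 3}. A clique must lie in a single bag of any decomposition, so no decomposition can have width below 2. Therefore the treewidth is 2.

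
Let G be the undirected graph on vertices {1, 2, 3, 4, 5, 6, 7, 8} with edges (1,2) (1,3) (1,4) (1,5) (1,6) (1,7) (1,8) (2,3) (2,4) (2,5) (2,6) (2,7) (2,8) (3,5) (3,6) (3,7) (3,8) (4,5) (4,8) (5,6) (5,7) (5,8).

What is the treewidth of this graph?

4

A width-4 tree decomposition is:
Bags: B1 = {1, 2, 3, 5, 7}  B2 = {1, 2, 3, 5, 6}  B3 = {1, 2, 3, 5, 8}  B4 = {1, 2, 4, 5, 8}
Tree: B1–B2, B2–B3, B3–B4
The largest bag has 5 vertices, giving width 4; this decomposition certifies tw(G) ≤ 4. For the lower bound, the 5 vertices {1, 2, 3, 5, 8} are pairwise adjacent, and any tree decomposition puts a clique entirely inside one bag — forcing width ≥ 4. Combining the bounds, tw(G) = 4.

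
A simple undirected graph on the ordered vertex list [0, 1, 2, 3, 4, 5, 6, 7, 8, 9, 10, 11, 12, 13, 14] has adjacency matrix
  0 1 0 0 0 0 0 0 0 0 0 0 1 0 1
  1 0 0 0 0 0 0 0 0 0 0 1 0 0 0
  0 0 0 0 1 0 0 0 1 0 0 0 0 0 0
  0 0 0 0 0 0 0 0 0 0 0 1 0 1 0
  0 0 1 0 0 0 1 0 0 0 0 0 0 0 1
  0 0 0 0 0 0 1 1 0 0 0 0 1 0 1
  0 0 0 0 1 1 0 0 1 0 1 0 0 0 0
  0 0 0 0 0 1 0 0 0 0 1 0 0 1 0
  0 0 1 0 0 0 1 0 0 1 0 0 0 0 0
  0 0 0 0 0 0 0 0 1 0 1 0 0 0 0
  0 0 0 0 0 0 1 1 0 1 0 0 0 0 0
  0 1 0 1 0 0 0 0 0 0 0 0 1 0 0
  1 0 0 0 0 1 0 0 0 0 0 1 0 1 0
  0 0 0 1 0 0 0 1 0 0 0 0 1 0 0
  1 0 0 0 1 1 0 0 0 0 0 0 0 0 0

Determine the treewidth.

A width-3 tree decomposition is:
Bags: B1 = {2, 4, 8, 9}  B2 = {4, 6, 8, 9}  B3 = {4, 6, 9, 10}  B4 = {4, 6, 10, 14}  B5 = {5, 6, 10, 14}  B6 = {5, 7, 10, 14}  B7 = {0, 5, 7, 14}  B8 = {0, 5, 7, 12}  B9 = {0, 7, 12, 13}  B10 = {0, 1, 12, 13}  B11 = {1, 11, 12, 13}  B12 = {1, 3, 11, 13}
Tree: B1–B2, B2–B3, B3–B4, B4–B5, B5–B6, B6–B7, B7–B8, B8–B9, B9–B10, B10–B11, B11–B12
Each bag holds 4 vertices, so the decomposition has width 3, which upper-bounds the treewidth. For the lower bound: the 4 vertex sets {2,8,9}, {4}, {6}, {5,7,10,14} are disjoint, each induces a connected subgraph, and every pair is joined by at least one edge of G. Contracting each set to a single vertex therefore yields K_{4} as a minor, and since treewidth is minor-monotone, tw(G) ≥ tw(K_{4}) = 3. Combining the bounds, tw(G) = 3.

3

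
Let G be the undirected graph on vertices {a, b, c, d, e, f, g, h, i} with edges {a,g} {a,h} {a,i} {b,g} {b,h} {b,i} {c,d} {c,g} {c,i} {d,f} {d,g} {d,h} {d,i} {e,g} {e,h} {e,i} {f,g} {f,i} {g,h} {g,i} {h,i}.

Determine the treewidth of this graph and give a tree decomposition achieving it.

Each bag holds 4 vertices, so the decomposition has width 3, which upper-bounds the treewidth. Conversely, {d, g, h, i} is a clique of size 4, and the vertices of any clique must share a bag in every tree decomposition; so some bag has ≥ 4 vertices and tw(G) ≥ 3. Therefore the treewidth is 3.

Treewidth 3.
One such decomposition:
Bags: B1 = {e, g, h, i}  B2 = {a, g, h, i}  B3 = {d, g, h, i}  B4 = {d, f, g, i}  B5 = {c, d, g, i}  B6 = {b, g, h, i}
Tree: B1–B2, B2–B3, B3–B4, B4–B5, B2–B6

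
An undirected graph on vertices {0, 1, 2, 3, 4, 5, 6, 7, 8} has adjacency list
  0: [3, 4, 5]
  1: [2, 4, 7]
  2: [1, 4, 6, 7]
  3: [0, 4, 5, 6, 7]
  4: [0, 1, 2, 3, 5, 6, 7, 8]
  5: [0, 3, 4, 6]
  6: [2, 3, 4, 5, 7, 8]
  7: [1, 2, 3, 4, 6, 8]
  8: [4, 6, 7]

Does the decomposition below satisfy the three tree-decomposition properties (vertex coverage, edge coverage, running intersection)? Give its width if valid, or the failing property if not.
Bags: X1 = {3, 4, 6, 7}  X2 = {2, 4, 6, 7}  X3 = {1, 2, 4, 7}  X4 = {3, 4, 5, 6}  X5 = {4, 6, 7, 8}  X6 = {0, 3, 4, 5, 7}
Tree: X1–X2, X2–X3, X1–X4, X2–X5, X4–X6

A tree decomposition must satisfy three properties: every vertex lies in some bag; for every edge, both endpoints lie together in some bag; and for every vertex, the bags containing it form a connected subtree. Here bags containing vertex 7 are not connected in the tree, so the decomposition is invalid.

No — bags containing vertex 7 are not connected in the tree.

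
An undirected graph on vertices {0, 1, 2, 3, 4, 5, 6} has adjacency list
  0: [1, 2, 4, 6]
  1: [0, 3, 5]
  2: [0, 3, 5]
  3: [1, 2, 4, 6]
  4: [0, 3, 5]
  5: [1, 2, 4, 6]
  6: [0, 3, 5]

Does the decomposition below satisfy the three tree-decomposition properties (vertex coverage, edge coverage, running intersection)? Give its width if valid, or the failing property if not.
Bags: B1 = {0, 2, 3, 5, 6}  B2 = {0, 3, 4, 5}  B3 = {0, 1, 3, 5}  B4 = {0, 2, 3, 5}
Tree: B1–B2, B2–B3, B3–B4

No — bags containing vertex 2 are not connected in the tree.

A tree decomposition must satisfy three properties: every vertex lies in some bag; for every edge, both endpoints lie together in some bag; and for every vertex, the bags containing it form a connected subtree. Here bags containing vertex 2 are not connected in the tree, so the decomposition is invalid.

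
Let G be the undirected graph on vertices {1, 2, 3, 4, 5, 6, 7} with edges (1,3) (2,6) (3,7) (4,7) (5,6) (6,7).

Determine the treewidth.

A width-1 tree decomposition is:
Bags: B1 = {2, 6}  B2 = {6, 7}  B3 = {4, 7}  B4 = {3, 7}  B5 = {1, 3}  B6 = {5, 6}
Tree: B1–B2, B2–B3, B3–B4, B4–B5, B1–B6
The largest bag has 2 vertices, giving width 1; this decomposition certifies tw(G) ≤ 1. G has an edge, so its treewidth is at least 1. The upper and lower bounds meet at 1, so that is the treewidth.

1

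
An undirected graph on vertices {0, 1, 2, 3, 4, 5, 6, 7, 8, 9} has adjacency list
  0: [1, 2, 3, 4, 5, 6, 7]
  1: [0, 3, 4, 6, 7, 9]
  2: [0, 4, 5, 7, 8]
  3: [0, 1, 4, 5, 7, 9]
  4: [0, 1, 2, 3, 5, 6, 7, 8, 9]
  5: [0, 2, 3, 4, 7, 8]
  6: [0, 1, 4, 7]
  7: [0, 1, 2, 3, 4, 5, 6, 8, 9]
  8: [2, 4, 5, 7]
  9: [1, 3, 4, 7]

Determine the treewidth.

4

A width-4 tree decomposition is:
Bags: B1 = {0, 3, 4, 5, 7}  B2 = {0, 1, 3, 4, 7}  B3 = {1, 3, 4, 7, 9}  B4 = {0, 2, 4, 5, 7}  B5 = {0, 1, 4, 6, 7}  B6 = {2, 4, 5, 7, 8}
Tree: B1–B2, B2–B3, B1–B4, B2–B5, B4–B6
Each bag holds 5 vertices, so the decomposition has width 4, which upper-bounds the treewidth. Conversely, {0, 1, 3, 4, 7} is a clique of size 5, and the vertices of any clique must share a bag in every tree decomposition; so some bag has ≥ 5 vertices and tw(G) ≥ 4. Therefore the treewidth is 4.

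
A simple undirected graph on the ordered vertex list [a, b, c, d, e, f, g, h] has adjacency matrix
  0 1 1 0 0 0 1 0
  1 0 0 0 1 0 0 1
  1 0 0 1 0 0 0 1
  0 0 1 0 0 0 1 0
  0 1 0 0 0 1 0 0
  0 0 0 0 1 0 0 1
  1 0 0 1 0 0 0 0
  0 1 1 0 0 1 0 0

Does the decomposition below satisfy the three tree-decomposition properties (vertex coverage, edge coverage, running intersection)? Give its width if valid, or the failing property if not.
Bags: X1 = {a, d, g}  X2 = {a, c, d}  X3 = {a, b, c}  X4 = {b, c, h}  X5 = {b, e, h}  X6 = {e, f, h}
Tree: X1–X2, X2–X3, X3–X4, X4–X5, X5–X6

Yes; width 2.

Vertex coverage: the bags together contain {a, b, c, d, e, f, g, h}, the full vertex set. Edge coverage: each edge of G has both endpoints in at least one bag. Running intersection: for every vertex, the bags containing it form a connected subtree. All three properties hold, so this is a valid tree decomposition of width max|bag| − 1 = 2, and hence tw(G) ≤ 2.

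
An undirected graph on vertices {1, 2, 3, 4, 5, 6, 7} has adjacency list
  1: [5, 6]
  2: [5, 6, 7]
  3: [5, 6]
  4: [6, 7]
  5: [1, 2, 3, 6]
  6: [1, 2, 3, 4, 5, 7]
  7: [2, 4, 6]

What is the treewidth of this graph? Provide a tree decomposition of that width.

Each bag holds 3 vertices, so the decomposition has width 2, which upper-bounds the treewidth. Conversely, {4, 6, 7} is a clique of size 3, and the vertices of any clique must share a bag in every tree decomposition; so some bag has ≥ 3 vertices and tw(G) ≥ 2. Hence tw(G) = 2 exactly.

Treewidth 2.
One such decomposition:
Bags: B1 = {2, 5, 6}  B2 = {1, 5, 6}  B3 = {2, 6, 7}  B4 = {3, 5, 6}  B5 = {4, 6, 7}
Tree: B1–B2, B1–B3, B2–B4, B3–B5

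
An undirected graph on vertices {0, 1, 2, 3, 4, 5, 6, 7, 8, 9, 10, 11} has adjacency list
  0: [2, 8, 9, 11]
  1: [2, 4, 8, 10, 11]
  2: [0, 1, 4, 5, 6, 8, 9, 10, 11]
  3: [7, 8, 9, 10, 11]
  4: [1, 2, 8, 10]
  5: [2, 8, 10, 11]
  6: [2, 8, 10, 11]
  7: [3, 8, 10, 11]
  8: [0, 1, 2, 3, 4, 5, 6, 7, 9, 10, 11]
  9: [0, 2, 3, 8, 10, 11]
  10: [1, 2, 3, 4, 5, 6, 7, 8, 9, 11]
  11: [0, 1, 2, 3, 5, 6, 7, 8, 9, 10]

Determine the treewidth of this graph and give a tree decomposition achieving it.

Treewidth 4.
One such decomposition:
Bags: B1 = {2, 8, 9, 10, 11}  B2 = {3, 8, 9, 10, 11}  B3 = {0, 2, 8, 9, 11}  B4 = {1, 2, 8, 10, 11}  B5 = {2, 5, 8, 10, 11}  B6 = {2, 6, 8, 10, 11}  B7 = {1, 2, 4, 8, 10}  B8 = {3, 7, 8, 10, 11}
Tree: B1–B2, B1–B3, B1–B4, B4–B5, B1–B6, B4–B7, B2–B8

The largest bag has 5 vertices, giving width 4; this decomposition certifies tw(G) ≤ 4. For the lower bound, the 5 vertices {0, 2, 8, 9, 11} are pairwise adjacent, and any tree decomposition puts a clique entirely inside one bag — forcing width ≥ 4. Hence tw(G) = 4 exactly.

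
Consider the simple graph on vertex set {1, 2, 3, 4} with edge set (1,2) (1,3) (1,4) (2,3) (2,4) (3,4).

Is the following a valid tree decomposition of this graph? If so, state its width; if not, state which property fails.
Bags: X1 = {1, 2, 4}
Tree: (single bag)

A tree decomposition must satisfy three properties: every vertex lies in some bag; for every edge, both endpoints lie together in some bag; and for every vertex, the bags containing it form a connected subtree. Here vertex 3 appears in no bag, so the decomposition is invalid.

No — vertex 3 appears in no bag.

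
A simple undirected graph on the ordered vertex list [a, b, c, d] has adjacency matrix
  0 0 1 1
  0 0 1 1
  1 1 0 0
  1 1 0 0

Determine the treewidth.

A width-2 tree decomposition is:
Bags: B1 = {b, c, d}  B2 = {a, c, d}
Tree: B1–B2
Every bag has size at most 3, so the width is 3 − 1 = 2 and tw(G) ≤ 2. Since d–b–c–a–d is a cycle in G, G is not acyclic. Forests are exactly the graphs of treewidth ≤ 1, so tw(G) ≥ 2. The upper and lower bounds meet at 2, so that is the treewidth.

2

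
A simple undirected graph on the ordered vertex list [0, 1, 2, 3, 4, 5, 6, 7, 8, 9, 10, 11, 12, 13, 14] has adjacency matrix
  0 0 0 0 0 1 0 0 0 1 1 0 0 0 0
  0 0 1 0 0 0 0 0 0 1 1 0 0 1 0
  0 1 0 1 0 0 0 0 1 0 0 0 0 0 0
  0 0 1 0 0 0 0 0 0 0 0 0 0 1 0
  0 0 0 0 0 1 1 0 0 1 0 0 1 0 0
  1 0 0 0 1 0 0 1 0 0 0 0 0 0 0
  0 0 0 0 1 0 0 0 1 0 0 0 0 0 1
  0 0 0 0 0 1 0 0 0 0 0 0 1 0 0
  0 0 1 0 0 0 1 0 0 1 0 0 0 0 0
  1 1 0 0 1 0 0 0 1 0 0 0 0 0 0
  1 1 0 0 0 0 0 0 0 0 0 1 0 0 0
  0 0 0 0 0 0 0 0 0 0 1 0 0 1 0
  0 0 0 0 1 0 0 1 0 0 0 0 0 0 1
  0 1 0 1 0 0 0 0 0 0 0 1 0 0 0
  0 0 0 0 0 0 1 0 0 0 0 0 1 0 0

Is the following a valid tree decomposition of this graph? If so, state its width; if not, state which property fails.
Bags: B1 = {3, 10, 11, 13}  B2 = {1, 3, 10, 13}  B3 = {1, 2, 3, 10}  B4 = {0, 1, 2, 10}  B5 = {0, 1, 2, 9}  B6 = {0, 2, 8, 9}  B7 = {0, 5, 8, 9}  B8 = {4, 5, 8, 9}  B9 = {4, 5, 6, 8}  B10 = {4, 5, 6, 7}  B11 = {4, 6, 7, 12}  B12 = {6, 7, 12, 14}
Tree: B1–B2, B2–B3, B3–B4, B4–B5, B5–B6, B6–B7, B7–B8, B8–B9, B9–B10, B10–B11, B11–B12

Yes; width 3.

Vertex coverage: the bags together contain {0, 1, 2, 3, 4, 5, 6, 7, 8, 9, 10, 11, 12, 13, 14}, the full vertex set. Edge coverage: each edge of G has both endpoints in at least one bag. Running intersection: for every vertex, the bags containing it form a connected subtree. All three properties hold, so this is a valid tree decomposition of width max|bag| − 1 = 3, and hence tw(G) ≤ 3.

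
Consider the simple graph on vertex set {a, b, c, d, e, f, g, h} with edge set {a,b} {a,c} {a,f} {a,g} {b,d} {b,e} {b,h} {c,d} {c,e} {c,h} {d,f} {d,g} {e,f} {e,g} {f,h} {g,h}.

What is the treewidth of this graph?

4

A width-4 tree decomposition is:
Bags: B1 = {b, c, d, f, g}  B2 = {b, c, e, f, g}  B3 = {b, c, f, g, h}  B4 = {a, b, c, f, g}
Tree: B1–B2, B2–B3, B3–B4
Every bag has size at most 5, so the width is 5 − 1 = 4 and tw(G) ≤ 4. For the lower bound: the 5 vertex sets {b,d}, {e,f}, {c,h}, {g}, {a} are disjoint, each induces a connected subgraph, and every pair is joined by at least one edge of G. Contracting each set to a single vertex therefore yields K_{5} as a minor, and since treewidth is minor-monotone, tw(G) ≥ tw(K_{5}) = 4. Combining the bounds, tw(G) = 4.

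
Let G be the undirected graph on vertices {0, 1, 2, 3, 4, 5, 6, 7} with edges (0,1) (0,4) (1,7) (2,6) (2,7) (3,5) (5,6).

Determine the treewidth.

1

A width-1 tree decomposition is:
Bags: B1 = {3, 5}  B2 = {5, 6}  B3 = {2, 6}  B4 = {2, 7}  B5 = {1, 7}  B6 = {0, 1}  B7 = {0, 4}
Tree: B1–B2, B2–B3, B3–B4, B4–B5, B5–B6, B6–B7
The largest bag has 2 vertices, giving width 1; this decomposition certifies tw(G) ≤ 1. Any graph with an edge has treewidth ≥ 1, and G has the edge 3–5. Hence tw(G) = 1 exactly.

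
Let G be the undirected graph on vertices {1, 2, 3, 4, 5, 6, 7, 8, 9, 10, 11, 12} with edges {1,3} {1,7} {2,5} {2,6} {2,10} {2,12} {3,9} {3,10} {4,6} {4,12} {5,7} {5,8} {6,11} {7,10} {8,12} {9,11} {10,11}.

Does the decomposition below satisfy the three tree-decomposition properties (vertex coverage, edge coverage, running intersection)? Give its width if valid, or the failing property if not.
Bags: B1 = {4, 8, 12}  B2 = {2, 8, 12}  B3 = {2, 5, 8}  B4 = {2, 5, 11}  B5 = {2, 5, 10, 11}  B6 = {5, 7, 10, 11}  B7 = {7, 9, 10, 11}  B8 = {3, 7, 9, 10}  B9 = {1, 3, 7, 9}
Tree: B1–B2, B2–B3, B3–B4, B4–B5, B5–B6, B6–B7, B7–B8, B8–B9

No — vertex 6 appears in no bag.

A tree decomposition must satisfy three properties: every vertex lies in some bag; for every edge, both endpoints lie together in some bag; and for every vertex, the bags containing it form a connected subtree. Here vertex 6 appears in no bag, so the decomposition is invalid.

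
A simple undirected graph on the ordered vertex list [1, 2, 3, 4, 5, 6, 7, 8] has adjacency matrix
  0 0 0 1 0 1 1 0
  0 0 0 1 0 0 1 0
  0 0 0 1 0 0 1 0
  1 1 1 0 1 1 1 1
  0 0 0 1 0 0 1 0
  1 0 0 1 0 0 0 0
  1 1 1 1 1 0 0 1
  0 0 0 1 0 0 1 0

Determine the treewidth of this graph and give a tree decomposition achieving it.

Treewidth 2.
One such decomposition:
Bags: B1 = {2, 4, 7}  B2 = {1, 4, 7}  B3 = {3, 4, 7}  B4 = {4, 7, 8}  B5 = {1, 4, 6}  B6 = {4, 5, 7}
Tree: B1–B2, B1–B3, B2–B4, B2–B5, B3–B6

The largest bag has 3 vertices, giving width 2; this decomposition certifies tw(G) ≤ 2. On the other hand G contains the 3-clique {1, 4, 6}. A clique must lie in a single bag of any decomposition, so no decomposition can have width below 2. Combining the bounds, tw(G) = 2.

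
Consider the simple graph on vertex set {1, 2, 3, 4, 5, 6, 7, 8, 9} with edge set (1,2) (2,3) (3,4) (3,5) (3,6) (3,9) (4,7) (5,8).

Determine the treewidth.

A width-1 tree decomposition is:
Bags: B1 = {3, 5}  B2 = {3, 4}  B3 = {5, 8}  B4 = {2, 3}  B5 = {4, 7}  B6 = {1, 2}  B7 = {3, 9}  B8 = {3, 6}
Tree: B1–B2, B1–B3, B2–B4, B2–B5, B4–B6, B1–B7, B2–B8
The largest bag has 2 vertices, giving width 1; this decomposition certifies tw(G) ≤ 1. G has an edge, so its treewidth is at least 1. Combining the bounds, tw(G) = 1.

1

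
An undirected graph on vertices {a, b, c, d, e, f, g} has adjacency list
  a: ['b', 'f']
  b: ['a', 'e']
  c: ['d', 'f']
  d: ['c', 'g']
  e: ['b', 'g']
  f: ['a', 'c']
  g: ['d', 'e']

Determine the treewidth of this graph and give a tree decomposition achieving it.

Treewidth 2.
One such decomposition:
Bags: B1 = {a, b, e}  B2 = {a, e, f}  B3 = {c, e, f}  B4 = {c, d, e}  B5 = {d, e, g}
Tree: B1–B2, B2–B3, B3–B4, B4–B5

The largest bag has 3 vertices, giving width 2; this decomposition certifies tw(G) ≤ 2. Since e–b–a–f–c–d–g–e is a cycle in G, G is not acyclic. Forests are exactly the graphs of treewidth ≤ 1, so tw(G) ≥ 2. The upper and lower bounds meet at 2, so that is the treewidth.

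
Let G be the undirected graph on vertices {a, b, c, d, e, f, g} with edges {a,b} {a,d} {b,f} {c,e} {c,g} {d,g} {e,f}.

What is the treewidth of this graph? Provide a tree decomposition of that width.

Treewidth 2.
One such decomposition:
Bags: B1 = {b, e, f}  B2 = {b, c, e}  B3 = {b, c, g}  B4 = {b, d, g}  B5 = {a, b, d}
Tree: B1–B2, B2–B3, B3–B4, B4–B5

Each bag holds 3 vertices, so the decomposition has width 2, which upper-bounds the treewidth. Since b–f–e–c–g–d–a–b is a cycle in G, G is not acyclic. Forests are exactly the graphs of treewidth ≤ 1, so tw(G) ≥ 2. Combining the bounds, tw(G) = 2.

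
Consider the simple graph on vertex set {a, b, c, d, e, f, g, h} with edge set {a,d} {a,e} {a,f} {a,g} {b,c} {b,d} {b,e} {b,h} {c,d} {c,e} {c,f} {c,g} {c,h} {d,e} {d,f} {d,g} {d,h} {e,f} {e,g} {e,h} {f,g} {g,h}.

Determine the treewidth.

A width-4 tree decomposition is:
Bags: B1 = {a, d, e, f, g}  B2 = {c, d, e, f, g}  B3 = {c, d, e, g, h}  B4 = {b, c, d, e, h}
Tree: B1–B2, B2–B3, B3–B4
Each bag holds 5 vertices, so the decomposition has width 4, which upper-bounds the treewidth. On the other hand G contains the 5-clique {c, d, e, g, h}. A clique must lie in a single bag of any decomposition, so no decomposition can have width below 4. Therefore the treewidth is 4.

4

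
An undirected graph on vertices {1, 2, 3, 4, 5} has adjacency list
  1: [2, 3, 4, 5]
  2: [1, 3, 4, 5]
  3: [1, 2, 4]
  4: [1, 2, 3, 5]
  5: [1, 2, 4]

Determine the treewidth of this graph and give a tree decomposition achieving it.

The largest bag has 4 vertices, giving width 3; this decomposition certifies tw(G) ≤ 3. On the other hand G contains the 4-clique {1, 2, 3, 4}. A clique must lie in a single bag of any decomposition, so no decomposition can have width below 3. Combining the bounds, tw(G) = 3.

Treewidth 3.
One such decomposition:
Bags: B1 = {1, 2, 3, 4}  B2 = {1, 2, 4, 5}
Tree: B1–B2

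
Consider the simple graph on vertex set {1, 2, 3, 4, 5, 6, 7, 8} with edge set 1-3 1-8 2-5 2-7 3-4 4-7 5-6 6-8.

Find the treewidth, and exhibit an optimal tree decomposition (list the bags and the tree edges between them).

Every bag has size at most 3, so the width is 3 − 1 = 2 and tw(G) ≤ 2. The edges 4–7–2–5–6–8–1–3–4 form a cycle, so G is not a tree and its treewidth is at least 2. The upper and lower bounds meet at 2, so that is the treewidth.

Treewidth 2.
One such decomposition:
Bags: B1 = {2, 4, 7}  B2 = {2, 4, 5}  B3 = {4, 5, 6}  B4 = {4, 6, 8}  B5 = {1, 4, 8}  B6 = {1, 3, 4}
Tree: B1–B2, B2–B3, B3–B4, B4–B5, B5–B6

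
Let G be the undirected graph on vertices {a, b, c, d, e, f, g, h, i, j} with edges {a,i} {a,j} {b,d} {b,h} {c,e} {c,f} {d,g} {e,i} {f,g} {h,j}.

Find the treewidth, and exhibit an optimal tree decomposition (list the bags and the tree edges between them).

The largest bag has 3 vertices, giving width 2; this decomposition certifies tw(G) ≤ 2. For the lower bound, G contains the cycle f–g–d–b–h–j–a–i–e–c–f, so G is not a forest; only forests have treewidth ≤ 1, hence tw(G) ≥ 2. The upper and lower bounds meet at 2, so that is the treewidth.

Treewidth 2.
Bags: B1 = {d, f, g}  B2 = {b, d, f}  B3 = {b, f, h}  B4 = {f, h, j}  B5 = {a, f, j}  B6 = {a, f, i}  B7 = {e, f, i}  B8 = {c, e, f}
Tree: B1–B2, B2–B3, B3–B4, B4–B5, B5–B6, B6–B7, B7–B8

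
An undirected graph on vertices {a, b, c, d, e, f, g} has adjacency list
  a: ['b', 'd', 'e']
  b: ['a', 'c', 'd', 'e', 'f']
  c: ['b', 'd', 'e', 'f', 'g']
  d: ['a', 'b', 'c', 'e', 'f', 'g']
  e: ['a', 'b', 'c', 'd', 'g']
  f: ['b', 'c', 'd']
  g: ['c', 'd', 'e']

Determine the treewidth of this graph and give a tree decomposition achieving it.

Each bag holds 4 vertices, so the decomposition has width 3, which upper-bounds the treewidth. Conversely, {c, d, e, g} is a clique of size 4, and the vertices of any clique must share a bag in every tree decomposition; so some bag has ≥ 4 vertices and tw(G) ≥ 3. The upper and lower bounds meet at 3, so that is the treewidth.

Treewidth 3.
Bags: B1 = {b, c, d, e}  B2 = {c, d, e, g}  B3 = {a, b, d, e}  B4 = {b, c, d, f}
Tree: B1–B2, B1–B3, B1–B4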